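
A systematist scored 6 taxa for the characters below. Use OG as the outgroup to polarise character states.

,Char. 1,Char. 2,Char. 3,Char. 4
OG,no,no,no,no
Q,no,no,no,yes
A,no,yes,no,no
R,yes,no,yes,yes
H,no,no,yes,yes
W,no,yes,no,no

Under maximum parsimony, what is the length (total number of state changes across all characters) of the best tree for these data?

The outgroup has state 'no' for every character, so 'yes' is the derived state throughout.
Char. 1 (derived state 'yes') is unique to R (autapomorphy; uninformative for grouping).
Only A and W show the derived state 'yes' for Char. 2, supporting them as a clade.
Char. 3 (derived state 'yes') is shared by H and R — a synapomorphy uniting that clade.
Only H, Q, and R show the derived state 'yes' for Char. 4, supporting them as a clade.
Most parsimonious ingroup topology: ((Q,(R,H)),(A,W)).
Changes per character on this tree: Char. 1: 1; Char. 2: 1; Char. 3: 1; Char. 4: 1.
Total = 4.

4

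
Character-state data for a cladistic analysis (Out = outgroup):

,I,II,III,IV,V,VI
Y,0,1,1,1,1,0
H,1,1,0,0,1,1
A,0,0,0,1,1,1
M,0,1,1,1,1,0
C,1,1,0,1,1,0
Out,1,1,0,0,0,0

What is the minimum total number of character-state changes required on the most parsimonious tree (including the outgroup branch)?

7

Character polarity is set by the outgroup: the derived state is whichever differs from the outgroup's state, so for I, II the derived state is '0', and for the remaining characters it is '1'.
I: derived state '0' in A, M, and Y only — synapomorphy for {A, M, Y}.
II (derived state '0') is unique to A (autapomorphy; uninformative for grouping).
III: derived state '1' in M and Y only — synapomorphy for {M, Y}.
IV: derived state '1' in A, C, M, and Y only — synapomorphy for {A, C, M, Y}.
All ingroup taxa share the derived state '1' for V; it defines the ingroup but does not resolve relationships within it.
VI groups A and H, which is incompatible with the clades supported by the remaining characters; treating it as convergent (homoplasy) costs fewer steps than any alternative tree.
Most parsimonious ingroup topology: (((A,(Y,M)),C),H).
Changes per character on this tree: I: 1; II: 1; III: 1; IV: 1; V: 1; VI: 2.
Total = 7.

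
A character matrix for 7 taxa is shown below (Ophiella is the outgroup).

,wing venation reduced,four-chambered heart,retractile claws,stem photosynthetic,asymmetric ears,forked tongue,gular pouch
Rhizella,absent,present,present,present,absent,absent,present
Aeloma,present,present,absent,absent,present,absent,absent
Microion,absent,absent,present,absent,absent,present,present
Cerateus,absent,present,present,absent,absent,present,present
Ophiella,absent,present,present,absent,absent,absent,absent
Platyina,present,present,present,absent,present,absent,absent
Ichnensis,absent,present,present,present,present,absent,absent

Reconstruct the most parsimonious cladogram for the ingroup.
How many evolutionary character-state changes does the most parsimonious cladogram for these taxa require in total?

Character polarity is set by the outgroup: the derived state is whichever differs from the outgroup's state, so for four-chambered heart, retractile claws the derived state is 'absent', and for the remaining characters it is 'present'.
wing venation reduced (derived state 'present') is shared by Aeloma and Platyina — a synapomorphy uniting that clade.
four-chambered heart (derived state 'absent') is unique to Microion (autapomorphy; uninformative for grouping).
retractile claws (derived state 'absent') is unique to Aeloma (autapomorphy; uninformative for grouping).
stem photosynthetic (state 'present') occurs in Ichnensis and Rhizella but conflicts with the nesting implied by the other characters — most parsimoniously interpreted as homoplasy.
asymmetric ears (derived state 'present') is shared by Aeloma, Ichnensis, and Platyina — a synapomorphy uniting that clade.
forked tongue: derived state 'present' in Cerateus and Microion only — synapomorphy for {Cerateus, Microion}.
gular pouch: derived state 'present' in Cerateus, Microion, and Rhizella only — synapomorphy for {Cerateus, Microion, Rhizella}.
Most parsimonious ingroup topology: (((Microion,Cerateus),Rhizella),((Aeloma,Platyina),Ichnensis)).
Changes per character on this tree: wing venation reduced: 1; four-chambered heart: 1; retractile claws: 1; stem photosynthetic: 2; asymmetric ears: 1; forked tongue: 1; gular pouch: 1.
Total = 8.

8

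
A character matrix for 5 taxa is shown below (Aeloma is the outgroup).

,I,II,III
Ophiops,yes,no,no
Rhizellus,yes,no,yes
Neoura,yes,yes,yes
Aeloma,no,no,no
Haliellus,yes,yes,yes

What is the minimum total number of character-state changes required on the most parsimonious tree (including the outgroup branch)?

3

The outgroup has state 'no' for every character, so 'yes' is the derived state throughout.
All ingroup taxa share the derived state 'yes' for I; it defines the ingroup but does not resolve relationships within it.
Only Haliellus and Neoura show the derived state 'yes' for II, supporting them as a clade.
III (derived state 'yes') is shared by Haliellus, Neoura, and Rhizellus — a synapomorphy uniting that clade.
Most parsimonious ingroup topology: ((Rhizellus,(Neoura,Haliellus)),Ophiops).
Changes per character on this tree: I: 1; II: 1; III: 1.
Total = 3.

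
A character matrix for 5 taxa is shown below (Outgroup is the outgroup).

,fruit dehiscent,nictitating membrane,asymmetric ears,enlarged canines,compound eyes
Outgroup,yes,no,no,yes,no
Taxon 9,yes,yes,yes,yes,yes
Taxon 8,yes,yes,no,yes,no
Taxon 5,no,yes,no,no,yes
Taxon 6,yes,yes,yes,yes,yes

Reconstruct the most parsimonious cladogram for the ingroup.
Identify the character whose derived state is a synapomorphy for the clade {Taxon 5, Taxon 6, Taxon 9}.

Character polarity is set by the outgroup: the derived state is whichever differs from the outgroup's state, so for fruit dehiscent, enlarged canines the derived state is 'no', and for the remaining characters it is 'yes'.
fruit dehiscent (derived state 'no') is unique to Taxon 5 (autapomorphy; uninformative for grouping).
All ingroup taxa share the derived state 'yes' for nictitating membrane; it defines the ingroup but does not resolve relationships within it.
asymmetric ears (derived state 'yes') is shared by Taxon 6 and Taxon 9 — a synapomorphy uniting that clade.
enlarged canines (derived state 'no') is unique to Taxon 5 (autapomorphy; uninformative for grouping).
Only Taxon 5, Taxon 6, and Taxon 9 show the derived state 'yes' for compound eyes, supporting them as a clade.
Most parsimonious ingroup topology: (((Taxon 9,Taxon 6),Taxon 5),Taxon 8).
The clade {Taxon 5, Taxon 6, Taxon 9} is supported by compound eyes: its derived state 'yes' occurs in exactly those taxa and in no other taxon (including the outgroup).

compound eyes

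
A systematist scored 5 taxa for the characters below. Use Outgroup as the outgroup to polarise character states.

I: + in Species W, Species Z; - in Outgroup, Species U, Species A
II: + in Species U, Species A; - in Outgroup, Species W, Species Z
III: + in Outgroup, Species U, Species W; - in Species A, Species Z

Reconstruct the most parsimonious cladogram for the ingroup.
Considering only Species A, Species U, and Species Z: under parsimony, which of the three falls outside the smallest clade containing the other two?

Character polarity is set by the outgroup: the derived state is whichever differs from the outgroup's state, so for III the derived state is '-', and for the remaining characters it is '+'.
Only Species W and Species Z show the derived state '+' for I, supporting them as a clade.
II: derived state '+' in Species A and Species U only — synapomorphy for {Species A, Species U}.
III groups Species A and Species Z, which is incompatible with the clades supported by the remaining characters; treating it as convergent (homoplasy) costs fewer steps than any alternative tree.
Most parsimonious ingroup topology: ((Species U,Species A),(Species W,Species Z)).
Species A and Species U share a more recent common ancestor with each other than either does with Species Z, so Species Z is the least closely related of the three.

Species Z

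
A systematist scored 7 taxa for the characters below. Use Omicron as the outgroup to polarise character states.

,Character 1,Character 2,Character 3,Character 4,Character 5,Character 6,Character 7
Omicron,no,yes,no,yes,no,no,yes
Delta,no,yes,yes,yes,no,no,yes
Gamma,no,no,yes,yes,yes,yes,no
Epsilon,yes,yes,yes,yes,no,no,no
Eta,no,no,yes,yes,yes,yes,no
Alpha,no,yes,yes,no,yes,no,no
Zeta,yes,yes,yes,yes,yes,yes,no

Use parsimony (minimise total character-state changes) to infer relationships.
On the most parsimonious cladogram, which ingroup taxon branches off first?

Character polarity is set by the outgroup: the derived state is whichever differs from the outgroup's state, so for Character 2, Character 4, Character 7 the derived state is 'no', and for the remaining characters it is 'yes'.
Character 1 groups Epsilon and Zeta, which is incompatible with the clades supported by the remaining characters; treating it as convergent (homoplasy) costs fewer steps than any alternative tree.
Character 2 (derived state 'no') is shared by Eta and Gamma — a synapomorphy uniting that clade.
Character 3 (derived state 'yes') is shared by all ingroup taxa — unites the whole ingroup.
Character 4 (derived state 'no') is unique to Alpha (autapomorphy; uninformative for grouping).
Character 5: derived state 'yes' in Alpha, Eta, Gamma, and Zeta only — synapomorphy for {Alpha, Eta, Gamma, Zeta}.
Only Eta, Gamma, and Zeta show the derived state 'yes' for Character 6, supporting them as a clade.
Character 7 (derived state 'no') is shared by Alpha, Epsilon, Eta, Gamma, and Zeta — a synapomorphy uniting that clade.
Most parsimonious ingroup topology: (Delta,((((Gamma,Eta),Zeta),Alpha),Epsilon)).
Delta is sister to the clade containing all other ingroup taxa, so it is the earliest-diverging (most basal) ingroup lineage.

Delta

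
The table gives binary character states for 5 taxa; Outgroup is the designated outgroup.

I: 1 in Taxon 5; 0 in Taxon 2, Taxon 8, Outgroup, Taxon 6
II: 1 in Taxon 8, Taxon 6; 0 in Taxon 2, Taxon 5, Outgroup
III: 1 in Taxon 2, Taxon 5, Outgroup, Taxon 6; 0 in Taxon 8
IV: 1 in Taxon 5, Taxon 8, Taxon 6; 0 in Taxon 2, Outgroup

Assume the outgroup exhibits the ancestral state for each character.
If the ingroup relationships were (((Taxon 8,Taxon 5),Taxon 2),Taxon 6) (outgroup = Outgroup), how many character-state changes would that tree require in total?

Map each character onto (((Taxon 8,Taxon 5),Taxon 2),Taxon 6) (rooted by Outgroup) and count the minimum state changes it requires (Fitch parsimony):
I: 1; II: 2; III: 1; IV: 2.
Total tree length = 6.

6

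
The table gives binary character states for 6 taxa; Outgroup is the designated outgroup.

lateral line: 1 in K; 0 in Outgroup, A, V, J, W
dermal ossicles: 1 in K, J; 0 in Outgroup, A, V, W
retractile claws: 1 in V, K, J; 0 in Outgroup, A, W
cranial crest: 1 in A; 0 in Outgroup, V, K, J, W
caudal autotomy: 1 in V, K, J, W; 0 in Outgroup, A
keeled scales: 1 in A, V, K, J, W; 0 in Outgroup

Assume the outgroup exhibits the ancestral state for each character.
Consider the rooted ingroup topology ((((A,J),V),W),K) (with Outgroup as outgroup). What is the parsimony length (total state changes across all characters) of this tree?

Map each character onto ((((A,J),V),W),K) (rooted by Outgroup) and count the minimum state changes it requires (Fitch parsimony):
lateral line: 1; dermal ossicles: 2; retractile claws: 3; cranial crest: 1; caudal autotomy: 2; keeled scales: 1.
Total tree length = 10.

10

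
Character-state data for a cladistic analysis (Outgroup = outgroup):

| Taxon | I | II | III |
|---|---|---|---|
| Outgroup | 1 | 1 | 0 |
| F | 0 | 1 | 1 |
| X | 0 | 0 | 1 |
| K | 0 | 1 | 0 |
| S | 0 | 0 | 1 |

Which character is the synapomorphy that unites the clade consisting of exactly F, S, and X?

III

Character polarity is set by the outgroup: the derived state is whichever differs from the outgroup's state, so for I, II the derived state is '0', and for the remaining characters it is '1'.
All ingroup taxa share the derived state '0' for I; it defines the ingroup but does not resolve relationships within it.
II: derived state '0' in S and X only — synapomorphy for {S, X}.
III (derived state '1') is shared by F, S, and X — a synapomorphy uniting that clade.
Most parsimonious ingroup topology: ((F,(X,S)),K).
The clade {F, S, X} is supported by III: its derived state '1' occurs in exactly those taxa and in no other taxon (including the outgroup).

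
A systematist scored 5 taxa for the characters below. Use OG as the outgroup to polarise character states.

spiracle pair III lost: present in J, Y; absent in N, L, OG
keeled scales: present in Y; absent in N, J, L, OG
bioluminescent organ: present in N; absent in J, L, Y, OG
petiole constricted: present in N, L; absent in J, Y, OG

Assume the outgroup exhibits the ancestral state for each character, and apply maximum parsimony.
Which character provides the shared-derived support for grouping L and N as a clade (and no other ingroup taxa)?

petiole constricted

The outgroup has state 'absent' for every character, so 'present' is the derived state throughout.
spiracle pair III lost (derived state 'present') is shared by J and Y — a synapomorphy uniting that clade.
keeled scales (derived state 'present') is unique to Y (autapomorphy; uninformative for grouping).
bioluminescent organ (derived state 'present') is unique to N (autapomorphy; uninformative for grouping).
petiole constricted (derived state 'present') is shared by L and N — a synapomorphy uniting that clade.
Most parsimonious ingroup topology: ((L,N),(Y,J)).
The clade {L, N} is supported by petiole constricted: its derived state 'present' occurs in exactly those taxa and in no other taxon (including the outgroup).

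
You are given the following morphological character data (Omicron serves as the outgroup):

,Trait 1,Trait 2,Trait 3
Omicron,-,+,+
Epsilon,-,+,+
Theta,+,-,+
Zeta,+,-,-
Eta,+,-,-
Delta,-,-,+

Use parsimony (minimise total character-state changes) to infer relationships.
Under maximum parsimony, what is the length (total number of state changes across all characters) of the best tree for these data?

Character polarity is set by the outgroup: the derived state is whichever differs from the outgroup's state, so for Trait 2, Trait 3 the derived state is '-', and for the remaining characters it is '+'.
Trait 1 (derived state '+') is shared by Eta, Theta, and Zeta — a synapomorphy uniting that clade.
Trait 2: derived state '-' in Delta, Eta, Theta, and Zeta only — synapomorphy for {Delta, Eta, Theta, Zeta}.
Only Eta and Zeta show the derived state '-' for Trait 3, supporting them as a clade.
Most parsimonious ingroup topology: (Epsilon,((Theta,(Zeta,Eta)),Delta)).
Changes per character on this tree: Trait 1: 1; Trait 2: 1; Trait 3: 1.
Total = 3.

3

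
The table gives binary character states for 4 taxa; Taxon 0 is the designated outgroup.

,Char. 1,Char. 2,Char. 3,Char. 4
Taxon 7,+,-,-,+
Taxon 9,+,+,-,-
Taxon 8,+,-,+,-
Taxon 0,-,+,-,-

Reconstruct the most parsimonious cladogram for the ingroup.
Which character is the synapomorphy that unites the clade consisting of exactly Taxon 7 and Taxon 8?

Character polarity is set by the outgroup: the derived state is whichever differs from the outgroup's state, so for Char. 2 the derived state is '-', and for the remaining characters it is '+'.
All ingroup taxa share the derived state '+' for Char. 1; it defines the ingroup but does not resolve relationships within it.
Only Taxon 7 and Taxon 8 show the derived state '-' for Char. 2, supporting them as a clade.
Char. 3 (derived state '+') is unique to Taxon 8 (autapomorphy; uninformative for grouping).
Char. 4: derived state '+' in Taxon 7 only — an autapomorphy, so it tells us nothing about relationships among taxa.
Most parsimonious ingroup topology: ((Taxon 8,Taxon 7),Taxon 9).
The clade {Taxon 7, Taxon 8} is supported by Char. 2: its derived state '-' occurs in exactly those taxa and in no other taxon (including the outgroup).

Char. 2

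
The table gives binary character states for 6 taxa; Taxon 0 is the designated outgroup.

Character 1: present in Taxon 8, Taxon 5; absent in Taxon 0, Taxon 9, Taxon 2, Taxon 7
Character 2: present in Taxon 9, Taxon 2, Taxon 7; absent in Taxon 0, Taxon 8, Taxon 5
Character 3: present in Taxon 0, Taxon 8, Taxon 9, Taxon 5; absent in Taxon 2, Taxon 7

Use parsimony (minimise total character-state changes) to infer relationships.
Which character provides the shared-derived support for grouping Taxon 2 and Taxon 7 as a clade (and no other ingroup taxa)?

Character polarity is set by the outgroup: the derived state is whichever differs from the outgroup's state, so for Character 3 the derived state is 'absent', and for the remaining characters it is 'present'.
Character 1 (derived state 'present') is shared by Taxon 5 and Taxon 8 — a synapomorphy uniting that clade.
Character 2 (derived state 'present') is shared by Taxon 2, Taxon 7, and Taxon 9 — a synapomorphy uniting that clade.
Character 3 (derived state 'absent') is shared by Taxon 2 and Taxon 7 — a synapomorphy uniting that clade.
Most parsimonious ingroup topology: ((Taxon 8,Taxon 5),(Taxon 9,(Taxon 2,Taxon 7))).
The clade {Taxon 2, Taxon 7} is supported by Character 3: its derived state 'absent' occurs in exactly those taxa and in no other taxon (including the outgroup).

Character 3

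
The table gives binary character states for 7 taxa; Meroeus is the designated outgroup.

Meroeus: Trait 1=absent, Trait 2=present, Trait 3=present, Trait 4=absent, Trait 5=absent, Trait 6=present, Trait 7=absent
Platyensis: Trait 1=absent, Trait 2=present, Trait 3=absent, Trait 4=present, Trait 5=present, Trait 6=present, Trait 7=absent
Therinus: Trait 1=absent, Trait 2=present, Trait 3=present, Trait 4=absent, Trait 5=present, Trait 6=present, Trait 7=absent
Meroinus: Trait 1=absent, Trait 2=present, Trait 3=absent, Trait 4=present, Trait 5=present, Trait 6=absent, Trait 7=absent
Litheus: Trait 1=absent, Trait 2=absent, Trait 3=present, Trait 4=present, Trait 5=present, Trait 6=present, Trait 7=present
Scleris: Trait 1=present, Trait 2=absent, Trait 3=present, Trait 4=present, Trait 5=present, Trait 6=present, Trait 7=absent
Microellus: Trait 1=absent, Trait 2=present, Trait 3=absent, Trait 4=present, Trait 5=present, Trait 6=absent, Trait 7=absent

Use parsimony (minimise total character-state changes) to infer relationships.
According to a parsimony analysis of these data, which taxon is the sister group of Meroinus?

Character polarity is set by the outgroup: the derived state is whichever differs from the outgroup's state, so for Trait 2, Trait 3, Trait 6 the derived state is 'absent', and for the remaining characters it is 'present'.
Trait 1: derived state 'present' in Scleris only — an autapomorphy, so it tells us nothing about relationships among taxa.
Trait 2 (derived state 'absent') is shared by Litheus and Scleris — a synapomorphy uniting that clade.
Trait 3 (derived state 'absent') is shared by Meroinus, Microellus, and Platyensis — a synapomorphy uniting that clade.
Trait 4 (derived state 'present') is shared by Litheus, Meroinus, Microellus, Platyensis, and Scleris — a synapomorphy uniting that clade.
All ingroup taxa share the derived state 'present' for Trait 5; it defines the ingroup but does not resolve relationships within it.
Only Meroinus and Microellus show the derived state 'absent' for Trait 6, supporting them as a clade.
Trait 7 (derived state 'present') is unique to Litheus (autapomorphy; uninformative for grouping).
Most parsimonious ingroup topology: (((Platyensis,(Meroinus,Microellus)),(Litheus,Scleris)),Therinus).
Meroinus and Microellus form a cherry on this tree, so they are sister taxa.

Microellus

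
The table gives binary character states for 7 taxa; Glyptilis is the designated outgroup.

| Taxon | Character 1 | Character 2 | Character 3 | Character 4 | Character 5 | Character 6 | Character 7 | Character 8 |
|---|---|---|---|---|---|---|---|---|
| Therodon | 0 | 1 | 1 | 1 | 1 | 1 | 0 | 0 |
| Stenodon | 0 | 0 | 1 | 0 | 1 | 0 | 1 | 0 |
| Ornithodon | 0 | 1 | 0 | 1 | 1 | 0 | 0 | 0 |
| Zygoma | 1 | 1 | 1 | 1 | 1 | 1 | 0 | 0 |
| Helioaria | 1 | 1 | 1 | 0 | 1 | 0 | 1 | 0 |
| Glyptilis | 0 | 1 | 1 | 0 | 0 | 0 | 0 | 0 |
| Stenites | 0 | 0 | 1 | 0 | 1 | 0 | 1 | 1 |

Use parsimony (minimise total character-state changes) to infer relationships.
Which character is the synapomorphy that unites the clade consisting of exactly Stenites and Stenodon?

Character polarity is set by the outgroup: the derived state is whichever differs from the outgroup's state, so for Character 2, Character 3 the derived state is '0', and for the remaining characters it is '1'.
Character 1 groups Helioaria and Zygoma, which is incompatible with the clades supported by the remaining characters; treating it as convergent (homoplasy) costs fewer steps than any alternative tree.
Character 2 (derived state '0') is shared by Stenites and Stenodon — a synapomorphy uniting that clade.
Character 3 (derived state '0') is unique to Ornithodon (autapomorphy; uninformative for grouping).
Character 4 (derived state '1') is shared by Ornithodon, Therodon, and Zygoma — a synapomorphy uniting that clade.
All ingroup taxa share the derived state '1' for Character 5; it defines the ingroup but does not resolve relationships within it.
Character 6 (derived state '1') is shared by Therodon and Zygoma — a synapomorphy uniting that clade.
Character 7 (derived state '1') is shared by Helioaria, Stenites, and Stenodon — a synapomorphy uniting that clade.
Character 8 (derived state '1') is unique to Stenites (autapomorphy; uninformative for grouping).
Most parsimonious ingroup topology: (((Stenodon,Stenites),Helioaria),((Therodon,Zygoma),Ornithodon)).
The clade {Stenites, Stenodon} is supported by Character 2: its derived state '0' occurs in exactly those taxa and in no other taxon (including the outgroup).

Character 2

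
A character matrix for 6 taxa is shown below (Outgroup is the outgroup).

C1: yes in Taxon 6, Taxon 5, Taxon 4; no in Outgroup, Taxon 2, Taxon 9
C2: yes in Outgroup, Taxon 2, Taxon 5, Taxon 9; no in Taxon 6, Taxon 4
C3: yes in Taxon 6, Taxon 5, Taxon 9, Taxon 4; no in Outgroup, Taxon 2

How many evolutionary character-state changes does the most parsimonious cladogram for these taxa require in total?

Character polarity is set by the outgroup: the derived state is whichever differs from the outgroup's state, so for C2 the derived state is 'no', and for the remaining characters it is 'yes'.
Only Taxon 4, Taxon 5, and Taxon 6 show the derived state 'yes' for C1, supporting them as a clade.
C2: derived state 'no' in Taxon 4 and Taxon 6 only — synapomorphy for {Taxon 4, Taxon 6}.
C3 (derived state 'yes') is shared by Taxon 4, Taxon 5, Taxon 6, and Taxon 9 — a synapomorphy uniting that clade.
Most parsimonious ingroup topology: (Taxon 2,(((Taxon 6,Taxon 4),Taxon 5),Taxon 9)).
Changes per character on this tree: C1: 1; C2: 1; C3: 1.
Total = 3.

3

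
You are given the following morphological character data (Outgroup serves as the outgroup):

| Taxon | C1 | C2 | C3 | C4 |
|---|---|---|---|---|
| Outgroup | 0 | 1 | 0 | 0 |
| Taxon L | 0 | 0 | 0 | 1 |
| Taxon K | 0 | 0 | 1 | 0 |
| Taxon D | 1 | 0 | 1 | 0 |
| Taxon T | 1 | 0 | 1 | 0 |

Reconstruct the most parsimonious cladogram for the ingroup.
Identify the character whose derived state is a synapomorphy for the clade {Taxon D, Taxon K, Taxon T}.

C3

Character polarity is set by the outgroup: the derived state is whichever differs from the outgroup's state, so for C2 the derived state is '0', and for the remaining characters it is '1'.
C1 (derived state '1') is shared by Taxon D and Taxon T — a synapomorphy uniting that clade.
All ingroup taxa share the derived state '0' for C2; it defines the ingroup but does not resolve relationships within it.
C3 (derived state '1') is shared by Taxon D, Taxon K, and Taxon T — a synapomorphy uniting that clade.
C4 (derived state '1') is unique to Taxon L (autapomorphy; uninformative for grouping).
Most parsimonious ingroup topology: (Taxon L,(Taxon K,(Taxon D,Taxon T))).
The clade {Taxon D, Taxon K, Taxon T} is supported by C3: its derived state '1' occurs in exactly those taxa and in no other taxon (including the outgroup).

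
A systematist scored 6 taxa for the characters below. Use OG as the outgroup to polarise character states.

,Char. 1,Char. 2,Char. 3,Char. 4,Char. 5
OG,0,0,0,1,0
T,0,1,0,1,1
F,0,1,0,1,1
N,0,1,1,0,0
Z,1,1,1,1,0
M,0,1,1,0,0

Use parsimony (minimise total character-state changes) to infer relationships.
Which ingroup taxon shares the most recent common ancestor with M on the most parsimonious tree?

Character polarity is set by the outgroup: the derived state is whichever differs from the outgroup's state, so for Char. 4 the derived state is '0', and for the remaining characters it is '1'.
Char. 1: derived state '1' in Z only — an autapomorphy, so it tells us nothing about relationships among taxa.
All ingroup taxa share the derived state '1' for Char. 2; it defines the ingroup but does not resolve relationships within it.
Char. 3 (derived state '1') is shared by M, N, and Z — a synapomorphy uniting that clade.
Char. 4 (derived state '0') is shared by M and N — a synapomorphy uniting that clade.
Only F and T show the derived state '1' for Char. 5, supporting them as a clade.
Most parsimonious ingroup topology: ((T,F),((N,M),Z)).
M and N form a cherry on this tree, so they are sister taxa.

N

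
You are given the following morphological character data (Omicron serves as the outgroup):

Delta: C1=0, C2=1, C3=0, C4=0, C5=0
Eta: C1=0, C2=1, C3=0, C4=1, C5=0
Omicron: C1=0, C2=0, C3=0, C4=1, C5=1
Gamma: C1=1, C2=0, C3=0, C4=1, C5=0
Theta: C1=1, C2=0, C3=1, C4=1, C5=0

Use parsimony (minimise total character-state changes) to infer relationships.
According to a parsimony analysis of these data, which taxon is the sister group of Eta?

Character polarity is set by the outgroup: the derived state is whichever differs from the outgroup's state, so for C4, C5 the derived state is '0', and for the remaining characters it is '1'.
C1: derived state '1' in Gamma and Theta only — synapomorphy for {Gamma, Theta}.
Only Delta and Eta show the derived state '1' for C2, supporting them as a clade.
C3: derived state '1' in Theta only — an autapomorphy, so it tells us nothing about relationships among taxa.
C4 (derived state '0') is unique to Delta (autapomorphy; uninformative for grouping).
All ingroup taxa share the derived state '0' for C5; it defines the ingroup but does not resolve relationships within it.
Most parsimonious ingroup topology: ((Theta,Gamma),(Eta,Delta)).
Eta and Delta form a cherry on this tree, so they are sister taxa.

Delta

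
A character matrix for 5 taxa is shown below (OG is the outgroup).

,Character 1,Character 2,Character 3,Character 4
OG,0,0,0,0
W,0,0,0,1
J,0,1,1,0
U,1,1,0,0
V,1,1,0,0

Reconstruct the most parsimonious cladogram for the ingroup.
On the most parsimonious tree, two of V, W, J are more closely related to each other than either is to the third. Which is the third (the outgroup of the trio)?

The outgroup has state '0' for every character, so '1' is the derived state throughout.
Only U and V show the derived state '1' for Character 1, supporting them as a clade.
Only J, U, and V show the derived state '1' for Character 2, supporting them as a clade.
Character 3: derived state '1' in J only — an autapomorphy, so it tells us nothing about relationships among taxa.
Character 4: derived state '1' in W only — an autapomorphy, so it tells us nothing about relationships among taxa.
Most parsimonious ingroup topology: (W,(J,(U,V))).
V and J share a more recent common ancestor with each other than either does with W, so W is the least closely related of the three.

W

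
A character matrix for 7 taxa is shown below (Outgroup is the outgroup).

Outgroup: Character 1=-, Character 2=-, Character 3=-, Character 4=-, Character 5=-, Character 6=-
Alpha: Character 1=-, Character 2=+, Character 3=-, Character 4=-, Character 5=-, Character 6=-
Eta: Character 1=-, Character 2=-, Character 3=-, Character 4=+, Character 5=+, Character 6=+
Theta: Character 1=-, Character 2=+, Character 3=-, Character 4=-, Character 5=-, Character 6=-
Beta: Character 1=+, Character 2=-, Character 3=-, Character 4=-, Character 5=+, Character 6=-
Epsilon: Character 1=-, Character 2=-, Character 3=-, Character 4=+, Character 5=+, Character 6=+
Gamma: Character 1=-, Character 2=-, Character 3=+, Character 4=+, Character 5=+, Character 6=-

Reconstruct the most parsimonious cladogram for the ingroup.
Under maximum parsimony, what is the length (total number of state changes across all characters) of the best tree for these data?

The outgroup has state '-' for every character, so '+' is the derived state throughout.
Character 1 (derived state '+') is unique to Beta (autapomorphy; uninformative for grouping).
Only Alpha and Theta show the derived state '+' for Character 2, supporting them as a clade.
Character 3 (derived state '+') is unique to Gamma (autapomorphy; uninformative for grouping).
Only Epsilon, Eta, and Gamma show the derived state '+' for Character 4, supporting them as a clade.
Character 5 (derived state '+') is shared by Beta, Epsilon, Eta, and Gamma — a synapomorphy uniting that clade.
Character 6 (derived state '+') is shared by Epsilon and Eta — a synapomorphy uniting that clade.
Most parsimonious ingroup topology: ((Alpha,Theta),(((Eta,Epsilon),Gamma),Beta)).
Changes per character on this tree: Character 1: 1; Character 2: 1; Character 3: 1; Character 4: 1; Character 5: 1; Character 6: 1.
Total = 6.

6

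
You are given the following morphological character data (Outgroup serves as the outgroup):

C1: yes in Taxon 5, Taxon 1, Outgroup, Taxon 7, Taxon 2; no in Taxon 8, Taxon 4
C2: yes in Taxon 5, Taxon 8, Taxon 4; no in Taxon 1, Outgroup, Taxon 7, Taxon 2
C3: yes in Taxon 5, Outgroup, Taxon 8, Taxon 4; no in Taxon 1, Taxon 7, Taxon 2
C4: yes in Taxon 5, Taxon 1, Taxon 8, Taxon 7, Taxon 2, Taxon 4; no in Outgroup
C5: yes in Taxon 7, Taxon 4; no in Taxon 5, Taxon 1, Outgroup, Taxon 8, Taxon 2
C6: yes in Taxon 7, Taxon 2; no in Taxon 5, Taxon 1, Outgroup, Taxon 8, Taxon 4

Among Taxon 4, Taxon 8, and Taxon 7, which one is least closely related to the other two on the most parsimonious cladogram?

Taxon 7

Character polarity is set by the outgroup: the derived state is whichever differs from the outgroup's state, so for C1, C3 the derived state is 'no', and for the remaining characters it is 'yes'.
Only Taxon 4 and Taxon 8 show the derived state 'no' for C1, supporting them as a clade.
C2 (derived state 'yes') is shared by Taxon 4, Taxon 5, and Taxon 8 — a synapomorphy uniting that clade.
Only Taxon 1, Taxon 2, and Taxon 7 show the derived state 'no' for C3, supporting them as a clade.
C4 (derived state 'yes') is shared by all ingroup taxa — unites the whole ingroup.
C5 groups Taxon 4 and Taxon 7, which is incompatible with the clades supported by the remaining characters; treating it as convergent (homoplasy) costs fewer steps than any alternative tree.
Only Taxon 2 and Taxon 7 show the derived state 'yes' for C6, supporting them as a clade.
Most parsimonious ingroup topology: (((Taxon 8,Taxon 4),Taxon 5),((Taxon 7,Taxon 2),Taxon 1)).
Taxon 4 and Taxon 8 share a more recent common ancestor with each other than either does with Taxon 7, so Taxon 7 is the least closely related of the three.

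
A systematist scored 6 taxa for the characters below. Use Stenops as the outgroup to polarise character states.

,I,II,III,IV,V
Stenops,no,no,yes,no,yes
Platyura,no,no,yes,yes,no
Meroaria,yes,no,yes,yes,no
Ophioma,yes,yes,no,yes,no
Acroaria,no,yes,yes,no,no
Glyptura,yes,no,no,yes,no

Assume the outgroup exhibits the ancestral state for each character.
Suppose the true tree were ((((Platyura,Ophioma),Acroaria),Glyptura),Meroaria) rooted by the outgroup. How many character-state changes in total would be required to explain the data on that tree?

10

Map each character onto ((((Platyura,Ophioma),Acroaria),Glyptura),Meroaria) (rooted by Stenops) and count the minimum state changes it requires (Fitch parsimony):
I: 3; II: 2; III: 2; IV: 2; V: 1.
Total tree length = 10.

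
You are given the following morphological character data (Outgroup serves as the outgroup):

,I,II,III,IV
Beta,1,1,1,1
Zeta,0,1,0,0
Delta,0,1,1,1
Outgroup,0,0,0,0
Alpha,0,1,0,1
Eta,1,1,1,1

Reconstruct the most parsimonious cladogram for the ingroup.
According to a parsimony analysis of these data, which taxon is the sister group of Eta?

Beta

The outgroup has state '0' for every character, so '1' is the derived state throughout.
I (derived state '1') is shared by Beta and Eta — a synapomorphy uniting that clade.
All ingroup taxa share the derived state '1' for II; it defines the ingroup but does not resolve relationships within it.
III (derived state '1') is shared by Beta, Delta, and Eta — a synapomorphy uniting that clade.
IV: derived state '1' in Alpha, Beta, Delta, and Eta only — synapomorphy for {Alpha, Beta, Delta, Eta}.
Most parsimonious ingroup topology: ((((Beta,Eta),Delta),Alpha),Zeta).
Eta and Beta form a cherry on this tree, so they are sister taxa.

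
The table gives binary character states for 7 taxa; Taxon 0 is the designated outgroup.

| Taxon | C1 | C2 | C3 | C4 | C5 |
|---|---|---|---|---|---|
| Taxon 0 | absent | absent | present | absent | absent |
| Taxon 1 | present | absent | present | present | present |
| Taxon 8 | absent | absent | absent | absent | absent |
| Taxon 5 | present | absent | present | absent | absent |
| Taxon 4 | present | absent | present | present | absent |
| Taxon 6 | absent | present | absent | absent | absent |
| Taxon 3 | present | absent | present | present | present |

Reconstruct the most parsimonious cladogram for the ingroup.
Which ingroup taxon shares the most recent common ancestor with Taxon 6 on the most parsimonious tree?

Taxon 8

Character polarity is set by the outgroup: the derived state is whichever differs from the outgroup's state, so for C3 the derived state is 'absent', and for the remaining characters it is 'present'.
C1 (derived state 'present') is shared by Taxon 1, Taxon 3, Taxon 4, and Taxon 5 — a synapomorphy uniting that clade.
C2: derived state 'present' in Taxon 6 only — an autapomorphy, so it tells us nothing about relationships among taxa.
Only Taxon 6 and Taxon 8 show the derived state 'absent' for C3, supporting them as a clade.
C4: derived state 'present' in Taxon 1, Taxon 3, and Taxon 4 only — synapomorphy for {Taxon 1, Taxon 3, Taxon 4}.
C5 (derived state 'present') is shared by Taxon 1 and Taxon 3 — a synapomorphy uniting that clade.
Most parsimonious ingroup topology: ((((Taxon 1,Taxon 3),Taxon 4),Taxon 5),(Taxon 8,Taxon 6)).
Taxon 6 and Taxon 8 form a cherry on this tree, so they are sister taxa.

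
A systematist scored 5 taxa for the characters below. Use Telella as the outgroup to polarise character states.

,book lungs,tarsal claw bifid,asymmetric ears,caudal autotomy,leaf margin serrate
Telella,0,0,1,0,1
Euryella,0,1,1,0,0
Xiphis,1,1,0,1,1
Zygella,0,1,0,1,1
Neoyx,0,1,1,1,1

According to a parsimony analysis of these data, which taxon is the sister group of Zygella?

Xiphis

Character polarity is set by the outgroup: the derived state is whichever differs from the outgroup's state, so for asymmetric ears, leaf margin serrate the derived state is '0', and for the remaining characters it is '1'.
book lungs: derived state '1' in Xiphis only — an autapomorphy, so it tells us nothing about relationships among taxa.
tarsal claw bifid (derived state '1') is shared by all ingroup taxa — unites the whole ingroup.
Only Xiphis and Zygella show the derived state '0' for asymmetric ears, supporting them as a clade.
caudal autotomy: derived state '1' in Neoyx, Xiphis, and Zygella only — synapomorphy for {Neoyx, Xiphis, Zygella}.
leaf margin serrate (derived state '0') is unique to Euryella (autapomorphy; uninformative for grouping).
Most parsimonious ingroup topology: (Euryella,((Xiphis,Zygella),Neoyx)).
Zygella and Xiphis form a cherry on this tree, so they are sister taxa.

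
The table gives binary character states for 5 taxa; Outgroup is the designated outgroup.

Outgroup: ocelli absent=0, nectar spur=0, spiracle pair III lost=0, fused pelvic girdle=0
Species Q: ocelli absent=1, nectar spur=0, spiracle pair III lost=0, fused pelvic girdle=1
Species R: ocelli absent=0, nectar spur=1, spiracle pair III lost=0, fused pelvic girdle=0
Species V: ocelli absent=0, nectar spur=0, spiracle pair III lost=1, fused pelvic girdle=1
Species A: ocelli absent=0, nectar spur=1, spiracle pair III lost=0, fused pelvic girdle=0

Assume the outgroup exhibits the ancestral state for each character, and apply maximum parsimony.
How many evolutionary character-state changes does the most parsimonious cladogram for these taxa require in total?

The outgroup has state '0' for every character, so '1' is the derived state throughout.
ocelli absent: derived state '1' in Species Q only — an autapomorphy, so it tells us nothing about relationships among taxa.
nectar spur: derived state '1' in Species A and Species R only — synapomorphy for {Species A, Species R}.
spiracle pair III lost: derived state '1' in Species V only — an autapomorphy, so it tells us nothing about relationships among taxa.
fused pelvic girdle: derived state '1' in Species Q and Species V only — synapomorphy for {Species Q, Species V}.
Most parsimonious ingroup topology: ((Species Q,Species V),(Species R,Species A)).
Changes per character on this tree: ocelli absent: 1; nectar spur: 1; spiracle pair III lost: 1; fused pelvic girdle: 1.
Total = 4.

4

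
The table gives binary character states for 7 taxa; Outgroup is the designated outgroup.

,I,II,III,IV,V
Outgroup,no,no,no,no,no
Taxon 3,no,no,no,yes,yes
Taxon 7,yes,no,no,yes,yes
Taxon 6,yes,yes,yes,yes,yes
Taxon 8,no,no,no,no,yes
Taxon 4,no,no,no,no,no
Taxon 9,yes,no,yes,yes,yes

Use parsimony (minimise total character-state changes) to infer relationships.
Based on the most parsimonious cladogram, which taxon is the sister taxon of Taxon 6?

Taxon 9

The outgroup has state 'no' for every character, so 'yes' is the derived state throughout.
Only Taxon 6, Taxon 7, and Taxon 9 show the derived state 'yes' for I, supporting them as a clade.
II: derived state 'yes' in Taxon 6 only — an autapomorphy, so it tells us nothing about relationships among taxa.
Only Taxon 6 and Taxon 9 show the derived state 'yes' for III, supporting them as a clade.
IV: derived state 'yes' in Taxon 3, Taxon 6, Taxon 7, and Taxon 9 only — synapomorphy for {Taxon 3, Taxon 6, Taxon 7, Taxon 9}.
V: derived state 'yes' in Taxon 3, Taxon 6, Taxon 7, Taxon 8, and Taxon 9 only — synapomorphy for {Taxon 3, Taxon 6, Taxon 7, Taxon 8, Taxon 9}.
Most parsimonious ingroup topology: (((Taxon 3,(Taxon 7,(Taxon 6,Taxon 9))),Taxon 8),Taxon 4).
Taxon 6 and Taxon 9 form a cherry on this tree, so they are sister taxa.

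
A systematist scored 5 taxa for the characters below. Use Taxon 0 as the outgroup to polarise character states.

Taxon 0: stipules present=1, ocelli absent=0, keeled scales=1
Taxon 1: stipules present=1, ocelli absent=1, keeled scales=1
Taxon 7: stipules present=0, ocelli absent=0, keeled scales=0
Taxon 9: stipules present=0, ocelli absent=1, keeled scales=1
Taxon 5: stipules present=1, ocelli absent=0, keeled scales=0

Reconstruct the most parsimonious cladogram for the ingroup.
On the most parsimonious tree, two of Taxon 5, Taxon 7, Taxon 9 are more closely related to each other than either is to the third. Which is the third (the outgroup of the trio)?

Taxon 9

Character polarity is set by the outgroup: the derived state is whichever differs from the outgroup's state, so for stipules present, keeled scales the derived state is '0', and for the remaining characters it is '1'.
stipules present (state '0') occurs in Taxon 7 and Taxon 9 but conflicts with the nesting implied by the other characters — most parsimoniously interpreted as homoplasy.
ocelli absent (derived state '1') is shared by Taxon 1 and Taxon 9 — a synapomorphy uniting that clade.
keeled scales (derived state '0') is shared by Taxon 5 and Taxon 7 — a synapomorphy uniting that clade.
Most parsimonious ingroup topology: ((Taxon 1,Taxon 9),(Taxon 7,Taxon 5)).
Taxon 5 and Taxon 7 share a more recent common ancestor with each other than either does with Taxon 9, so Taxon 9 is the least closely related of the three.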